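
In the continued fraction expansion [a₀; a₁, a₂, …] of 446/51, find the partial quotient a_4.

12

⌊446/51⌋ = 8, remainder 38
⌊51/38⌋ = 1, remainder 13
⌊38/13⌋ = 2, remainder 12
⌊13/12⌋ = 1, remainder 1
⌊12/1⌋ = 12, remainder 0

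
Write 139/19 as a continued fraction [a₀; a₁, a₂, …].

139 ÷ 19 → quotient 7, remainder 6
19 ÷ 6 → quotient 3, remainder 1
6 ÷ 1 → quotient 6, remainder 0

[7; 3, 6]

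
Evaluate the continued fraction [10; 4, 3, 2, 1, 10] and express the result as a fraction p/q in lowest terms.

4707/460

Start with 10.
1 + 1/(10/1) = 1 + 1/10 = 11/10
2 + 1/(11/10) = 2 + 10/11 = 32/11
3 + 1/(32/11) = 3 + 11/32 = 107/32
4 + 1/(107/32) = 4 + 32/107 = 460/107
10 + 1/(460/107) = 10 + 107/460 = 4707/460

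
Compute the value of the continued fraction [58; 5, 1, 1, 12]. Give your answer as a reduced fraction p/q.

Start with 12.
1 + 1/(12/1) = 1 + 1/12 = 13/12
1 + 1/(13/12) = 1 + 12/13 = 25/13
5 + 1/(25/13) = 5 + 13/25 = 138/25
58 + 1/(138/25) = 58 + 25/138 = 8029/138

8029/138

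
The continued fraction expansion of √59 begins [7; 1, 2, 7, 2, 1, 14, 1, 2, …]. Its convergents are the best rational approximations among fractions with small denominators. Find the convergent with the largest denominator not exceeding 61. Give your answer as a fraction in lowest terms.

a_0 = 7: 7/1  (≤ bound)
a_1 = 1: 8/1  (≤ bound)
a_2 = 2: 23/3  (≤ bound)
a_3 = 7: 169/22  (≤ bound)
a_4 = 2: 361/47  (≤ bound)
a_5 = 1: 530/69  (> 61, stop)

361/47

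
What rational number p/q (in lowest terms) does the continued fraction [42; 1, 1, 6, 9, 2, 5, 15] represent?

Build up convergents one term at a time:
a_0 = 42: 42/1
a_1 = 1: 43/1
a_2 = 1: 85/2
a_3 = 6: 553/13
a_4 = 9: 5062/119
a_5 = 2: 10677/251
a_6 = 5: 58447/1374
a_7 = 15: 887382/20861

887382/20861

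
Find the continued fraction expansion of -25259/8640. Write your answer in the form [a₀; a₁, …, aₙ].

-25259 ÷ 8640 → quotient -3, remainder 661
8640 ÷ 661 → quotient 13, remainder 47
661 ÷ 47 → quotient 14, remainder 3
47 ÷ 3 → quotient 15, remainder 2
3 ÷ 2 → quotient 1, remainder 1
2 ÷ 1 → quotient 2, remainder 0

[-3; 13, 14, 15, 1, 2]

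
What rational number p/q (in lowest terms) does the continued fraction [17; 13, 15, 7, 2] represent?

50649/2966

Compute successive convergents:
a_0 = 17: 17/1
a_1 = 13: 222/13
a_2 = 15: 3347/196
a_3 = 7: 23651/1385
a_4 = 2: 50649/2966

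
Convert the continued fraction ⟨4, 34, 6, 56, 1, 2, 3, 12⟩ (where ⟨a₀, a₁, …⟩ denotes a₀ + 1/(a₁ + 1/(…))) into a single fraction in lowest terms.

5777375/1433852

Collapse the nested fraction from the inside out:
Start with 12.
3 + 1/(12/1) = 3 + 1/12 = 37/12
2 + 1/(37/12) = 2 + 12/37 = 86/37
1 + 1/(86/37) = 1 + 37/86 = 123/86
56 + 1/(123/86) = 56 + 86/123 = 6974/123
6 + 1/(6974/123) = 6 + 123/6974 = 41967/6974
34 + 1/(41967/6974) = 34 + 6974/41967 = 1433852/41967
4 + 1/(1433852/41967) = 4 + 41967/1433852 = 5777375/1433852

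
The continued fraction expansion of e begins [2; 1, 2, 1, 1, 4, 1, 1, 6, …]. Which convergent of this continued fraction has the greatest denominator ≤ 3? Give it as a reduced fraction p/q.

8/3

List convergents until the denominator exceeds the bound:
a_0 = 2: 2/1  (≤ bound)
a_1 = 1: 3/1  (≤ bound)
a_2 = 2: 8/3  (≤ bound)
a_3 = 1: 11/4  (> 3, stop)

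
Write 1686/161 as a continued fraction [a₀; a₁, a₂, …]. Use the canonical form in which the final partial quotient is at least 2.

[10; 2, 8, 2, 4]

1686 = 10·161 + 76, so a_0 = 10
161 = 2·76 + 9, so a_1 = 2
76 = 8·9 + 4, so a_2 = 8
9 = 2·4 + 1, so a_3 = 2
4 = 4·1 + 0, so a_4 = 4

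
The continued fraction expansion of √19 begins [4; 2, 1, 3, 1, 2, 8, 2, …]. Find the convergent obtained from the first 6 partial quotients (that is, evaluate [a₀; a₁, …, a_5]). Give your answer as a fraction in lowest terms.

a_0 = 4: 4/1
a_1 = 2: 9/2
a_2 = 1: 13/3
a_3 = 3: 48/11
a_4 = 1: 61/14
a_5 = 2: 170/39

170/39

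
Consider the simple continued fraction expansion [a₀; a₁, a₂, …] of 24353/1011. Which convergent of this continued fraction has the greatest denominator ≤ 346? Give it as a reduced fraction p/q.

a_0 = 24: 24/1  (≤ bound)
a_1 = 11: 265/11  (≤ bound)
a_2 = 2: 554/23  (≤ bound)
a_3 = 1: 819/34  (≤ bound)
a_4 = 3: 3011/125  (≤ bound)
a_5 = 1: 3830/159  (≤ bound)
a_6 = 1: 6841/284  (≤ bound)
a_7 = 3: 24353/1011  (> 346, stop)

6841/284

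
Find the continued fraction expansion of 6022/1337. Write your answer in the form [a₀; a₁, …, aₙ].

[4; 1, 1, 60, 3, 1, 2]

⌊6022/1337⌋ = 4, remainder 674
⌊1337/674⌋ = 1, remainder 663
⌊674/663⌋ = 1, remainder 11
⌊663/11⌋ = 60, remainder 3
⌊11/3⌋ = 3, remainder 2
⌊3/2⌋ = 1, remainder 1
⌊2/1⌋ = 2, remainder 0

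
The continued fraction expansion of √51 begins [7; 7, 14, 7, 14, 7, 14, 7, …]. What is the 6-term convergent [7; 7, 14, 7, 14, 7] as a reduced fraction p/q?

499850/69993

Start with 7.
14 + 1/(7/1) = 14 + 1/7 = 99/7
7 + 1/(99/7) = 7 + 7/99 = 700/99
14 + 1/(700/99) = 14 + 99/700 = 9899/700
7 + 1/(9899/700) = 7 + 700/9899 = 69993/9899
7 + 1/(69993/9899) = 7 + 9899/69993 = 499850/69993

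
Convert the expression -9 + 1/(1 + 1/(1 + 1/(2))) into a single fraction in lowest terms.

Starting at the tail and folding back:
Start with 2.
1 + 1/(2/1) = 1 + 1/2 = 3/2
1 + 1/(3/2) = 1 + 2/3 = 5/3
-9 + 1/(5/3) = -9 + 3/5 = -42/5

-42/5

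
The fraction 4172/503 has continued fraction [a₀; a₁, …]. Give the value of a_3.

1

4172 = 8·503 + 148, so a_0 = 8
503 = 3·148 + 59, so a_1 = 3
148 = 2·59 + 30, so a_2 = 2
59 = 1·30 + 29, so a_3 = 1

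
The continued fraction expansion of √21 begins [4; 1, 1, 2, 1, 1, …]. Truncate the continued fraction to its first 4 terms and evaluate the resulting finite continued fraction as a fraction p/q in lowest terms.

23/5

Use the convergent recurrence hₖ = aₖ·hₖ₋₁ + hₖ₋₂ (and likewise for the denominators kₖ):
a_0 = 4: 4/1
a_1 = 1: 5/1
a_2 = 1: 9/2
a_3 = 2: 23/5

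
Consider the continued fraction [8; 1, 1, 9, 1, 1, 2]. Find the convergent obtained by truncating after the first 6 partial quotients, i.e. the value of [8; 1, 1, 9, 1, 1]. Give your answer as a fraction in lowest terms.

341/40

Collapse the nested fraction from the inside out:
Start with 1.
1 + 1/(1/1) = 1 + 1/1 = 2/1
9 + 1/(2/1) = 9 + 1/2 = 19/2
1 + 1/(19/2) = 1 + 2/19 = 21/19
1 + 1/(21/19) = 1 + 19/21 = 40/21
8 + 1/(40/21) = 8 + 21/40 = 341/40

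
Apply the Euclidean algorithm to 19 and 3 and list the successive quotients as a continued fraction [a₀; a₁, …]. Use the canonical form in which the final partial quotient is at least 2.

[6; 3]

Apply division with remainder until the remainder is 0:
19 = 6·3 + 1, so a_0 = 6
3 = 3·1 + 0, so a_1 = 3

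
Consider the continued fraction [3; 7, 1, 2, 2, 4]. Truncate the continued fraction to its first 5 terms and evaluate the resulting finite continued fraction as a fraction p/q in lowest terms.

169/54

Start with 2.
2 + 1/(2/1) = 2 + 1/2 = 5/2
1 + 1/(5/2) = 1 + 2/5 = 7/5
7 + 1/(7/5) = 7 + 5/7 = 54/7
3 + 1/(54/7) = 3 + 7/54 = 169/54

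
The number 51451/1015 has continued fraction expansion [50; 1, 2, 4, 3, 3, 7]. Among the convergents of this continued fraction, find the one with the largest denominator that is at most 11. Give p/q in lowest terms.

List convergents until the denominator exceeds the bound:
a_0 = 50: 50/1  (≤ bound)
a_1 = 1: 51/1  (≤ bound)
a_2 = 2: 152/3  (≤ bound)
a_3 = 4: 659/13  (> 11, stop)

152/3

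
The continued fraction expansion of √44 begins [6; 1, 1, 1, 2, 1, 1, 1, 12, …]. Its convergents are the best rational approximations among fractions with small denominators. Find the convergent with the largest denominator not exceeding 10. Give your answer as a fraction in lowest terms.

List convergents until the denominator exceeds the bound:
a_0 = 6: 6/1  (≤ bound)
a_1 = 1: 7/1  (≤ bound)
a_2 = 1: 13/2  (≤ bound)
a_3 = 1: 20/3  (≤ bound)
a_4 = 2: 53/8  (≤ bound)
a_5 = 1: 73/11  (> 10, stop)

53/8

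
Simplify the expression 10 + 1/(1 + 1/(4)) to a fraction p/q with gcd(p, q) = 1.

54/5

Collapse the nested fraction from the inside out:
Start with 4.
1 + 1/(4/1) = 1 + 1/4 = 5/4
10 + 1/(5/4) = 10 + 4/5 = 54/5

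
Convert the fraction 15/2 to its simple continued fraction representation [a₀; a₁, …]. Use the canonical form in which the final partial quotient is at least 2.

[7; 2]

15 ÷ 2 → quotient 7, remainder 1
2 ÷ 1 → quotient 2, remainder 0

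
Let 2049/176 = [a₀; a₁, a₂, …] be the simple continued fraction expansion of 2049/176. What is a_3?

1

Repeatedly divide and take the remainder:
2049 ÷ 176 → quotient 11, remainder 113
176 ÷ 113 → quotient 1, remainder 63
113 ÷ 63 → quotient 1, remainder 50
63 ÷ 50 → quotient 1, remainder 13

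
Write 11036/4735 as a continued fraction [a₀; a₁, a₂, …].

11036 ÷ 4735 → quotient 2, remainder 1566
4735 ÷ 1566 → quotient 3, remainder 37
1566 ÷ 37 → quotient 42, remainder 12
37 ÷ 12 → quotient 3, remainder 1
12 ÷ 1 → quotient 12, remainder 0

[2; 3, 42, 3, 12]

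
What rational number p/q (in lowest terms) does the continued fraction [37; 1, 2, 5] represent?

603/16

Start with 5.
2 + 1/(5/1) = 2 + 1/5 = 11/5
1 + 1/(11/5) = 1 + 5/11 = 16/11
37 + 1/(16/11) = 37 + 11/16 = 603/16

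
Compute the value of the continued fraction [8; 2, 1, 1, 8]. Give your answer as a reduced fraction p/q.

361/43

Use the convergent recurrence hₖ = aₖ·hₖ₋₁ + hₖ₋₂ (and likewise for the denominators kₖ):
a_0 = 8: 8/1
a_1 = 2: 17/2
a_2 = 1: 25/3
a_3 = 1: 42/5
a_4 = 8: 361/43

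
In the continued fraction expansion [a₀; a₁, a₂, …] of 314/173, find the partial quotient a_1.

314 = 1·173 + 141, so a_0 = 1
173 = 1·141 + 32, so a_1 = 1

1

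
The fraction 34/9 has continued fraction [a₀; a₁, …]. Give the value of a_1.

1

⌊34/9⌋ = 3, remainder 7
⌊9/7⌋ = 1, remainder 2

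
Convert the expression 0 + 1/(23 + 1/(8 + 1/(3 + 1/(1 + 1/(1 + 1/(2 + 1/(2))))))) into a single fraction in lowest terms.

356/8231

Compute successive convergents:
a_0 = 0: 0/1
a_1 = 23: 1/23
a_2 = 8: 8/185
a_3 = 3: 25/578
a_4 = 1: 33/763
a_5 = 1: 58/1341
a_6 = 2: 149/3445
a_7 = 2: 356/8231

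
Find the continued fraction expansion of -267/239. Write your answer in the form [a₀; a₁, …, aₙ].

[-2; 1, 7, 1, 1, 6, 2]

⌊-267/239⌋ = -2, remainder 211
⌊239/211⌋ = 1, remainder 28
⌊211/28⌋ = 7, remainder 15
⌊28/15⌋ = 1, remainder 13
⌊15/13⌋ = 1, remainder 2
⌊13/2⌋ = 6, remainder 1
⌊2/1⌋ = 2, remainder 0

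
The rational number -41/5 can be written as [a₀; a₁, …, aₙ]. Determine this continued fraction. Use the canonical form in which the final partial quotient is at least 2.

[-9; 1, 4]

Repeatedly divide and take the remainder:
-41 ÷ 5 → quotient -9, remainder 4
5 ÷ 4 → quotient 1, remainder 1
4 ÷ 1 → quotient 4, remainder 0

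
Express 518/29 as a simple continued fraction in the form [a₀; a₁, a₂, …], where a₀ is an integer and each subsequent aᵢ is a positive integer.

[17; 1, 6, 4]

Apply division with remainder until the remainder is 0:
518 ÷ 29 → quotient 17, remainder 25
29 ÷ 25 → quotient 1, remainder 4
25 ÷ 4 → quotient 6, remainder 1
4 ÷ 1 → quotient 4, remainder 0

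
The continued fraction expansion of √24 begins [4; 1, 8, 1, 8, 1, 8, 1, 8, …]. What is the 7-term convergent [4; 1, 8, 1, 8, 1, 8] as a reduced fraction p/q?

4316/881

a_0 = 4: 4/1
a_1 = 1: 5/1
a_2 = 8: 44/9
a_3 = 1: 49/10
a_4 = 8: 436/89
a_5 = 1: 485/99
a_6 = 8: 4316/881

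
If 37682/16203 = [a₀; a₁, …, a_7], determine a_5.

2

⌊37682/16203⌋ = 2, remainder 5276
⌊16203/5276⌋ = 3, remainder 375
⌊5276/375⌋ = 14, remainder 26
⌊375/26⌋ = 14, remainder 11
⌊26/11⌋ = 2, remainder 4
⌊11/4⌋ = 2, remainder 3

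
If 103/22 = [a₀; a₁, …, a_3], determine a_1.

103 ÷ 22 → quotient 4, remainder 15
22 ÷ 15 → quotient 1, remainder 7

1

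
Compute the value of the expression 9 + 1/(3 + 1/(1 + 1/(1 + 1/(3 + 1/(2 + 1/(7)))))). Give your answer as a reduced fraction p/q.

3935/424

Starting at the tail and folding back:
Start with 7.
2 + 1/(7/1) = 2 + 1/7 = 15/7
3 + 1/(15/7) = 3 + 7/15 = 52/15
1 + 1/(52/15) = 1 + 15/52 = 67/52
1 + 1/(67/52) = 1 + 52/67 = 119/67
3 + 1/(119/67) = 3 + 67/119 = 424/119
9 + 1/(424/119) = 9 + 119/424 = 3935/424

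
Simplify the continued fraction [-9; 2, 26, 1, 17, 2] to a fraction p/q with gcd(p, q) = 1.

a_0 = -9: -9/1
a_1 = 2: -17/2
a_2 = 26: -451/53
a_3 = 1: -468/55
a_4 = 17: -8407/988
a_5 = 2: -17282/2031

-17282/2031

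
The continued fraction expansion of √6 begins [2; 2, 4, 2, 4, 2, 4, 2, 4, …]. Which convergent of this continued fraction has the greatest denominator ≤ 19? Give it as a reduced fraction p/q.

22/9

a_0 = 2: 2/1  (≤ bound)
a_1 = 2: 5/2  (≤ bound)
a_2 = 4: 22/9  (≤ bound)
a_3 = 2: 49/20  (> 19, stop)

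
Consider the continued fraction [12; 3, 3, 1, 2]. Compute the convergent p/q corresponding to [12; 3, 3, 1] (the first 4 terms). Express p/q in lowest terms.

160/13

Build up convergents one term at a time:
a_0 = 12: 12/1
a_1 = 3: 37/3
a_2 = 3: 123/10
a_3 = 1: 160/13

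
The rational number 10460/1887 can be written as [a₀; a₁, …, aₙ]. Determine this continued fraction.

10460 = 5·1887 + 1025, so a_0 = 5
1887 = 1·1025 + 862, so a_1 = 1
1025 = 1·862 + 163, so a_2 = 1
862 = 5·163 + 47, so a_3 = 5
163 = 3·47 + 22, so a_4 = 3
47 = 2·22 + 3, so a_5 = 2
22 = 7·3 + 1, so a_6 = 7
3 = 3·1 + 0, so a_7 = 3

[5; 1, 1, 5, 3, 2, 7, 3]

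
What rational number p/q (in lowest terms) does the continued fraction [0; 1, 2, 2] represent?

Compute successive convergents:
a_0 = 0: 0/1
a_1 = 1: 1/1
a_2 = 2: 2/3
a_3 = 2: 5/7

5/7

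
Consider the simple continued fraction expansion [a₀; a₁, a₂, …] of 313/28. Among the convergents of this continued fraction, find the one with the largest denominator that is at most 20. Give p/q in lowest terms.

a_0 = 11: 11/1  (≤ bound)
a_1 = 5: 56/5  (≤ bound)
a_2 = 1: 67/6  (≤ bound)
a_3 = 1: 123/11  (≤ bound)
a_4 = 2: 313/28  (> 20, stop)

123/11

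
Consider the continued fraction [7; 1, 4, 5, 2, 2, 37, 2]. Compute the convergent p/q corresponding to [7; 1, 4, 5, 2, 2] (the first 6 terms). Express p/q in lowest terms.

1093/140

Compute successive convergents:
a_0 = 7: 7/1
a_1 = 1: 8/1
a_2 = 4: 39/5
a_3 = 5: 203/26
a_4 = 2: 445/57
a_5 = 2: 1093/140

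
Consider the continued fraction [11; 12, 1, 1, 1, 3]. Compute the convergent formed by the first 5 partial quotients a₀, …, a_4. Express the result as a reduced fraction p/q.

421/38

Work from the innermost term outward:
Start with 1.
1 + 1/(1/1) = 1 + 1/1 = 2/1
1 + 1/(2/1) = 1 + 1/2 = 3/2
12 + 1/(3/2) = 12 + 2/3 = 38/3
11 + 1/(38/3) = 11 + 3/38 = 421/38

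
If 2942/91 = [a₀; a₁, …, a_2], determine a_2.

⌊2942/91⌋ = 32, remainder 30
⌊91/30⌋ = 3, remainder 1
⌊30/1⌋ = 30, remainder 0

30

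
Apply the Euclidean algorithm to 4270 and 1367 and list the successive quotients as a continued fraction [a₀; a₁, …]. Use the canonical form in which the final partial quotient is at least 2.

4270 ÷ 1367 → quotient 3, remainder 169
1367 ÷ 169 → quotient 8, remainder 15
169 ÷ 15 → quotient 11, remainder 4
15 ÷ 4 → quotient 3, remainder 3
4 ÷ 3 → quotient 1, remainder 1
3 ÷ 1 → quotient 3, remainder 0

[3; 8, 11, 3, 1, 3]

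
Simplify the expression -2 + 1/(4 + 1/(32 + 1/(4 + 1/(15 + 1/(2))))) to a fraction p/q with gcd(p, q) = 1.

a_0 = -2: -2/1
a_1 = 4: -7/4
a_2 = 32: -226/129
a_3 = 4: -911/520
a_4 = 15: -13891/7929
a_5 = 2: -28693/16378

-28693/16378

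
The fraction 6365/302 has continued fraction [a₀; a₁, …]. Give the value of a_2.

7

6365 ÷ 302 → quotient 21, remainder 23
302 ÷ 23 → quotient 13, remainder 3
23 ÷ 3 → quotient 7, remainder 2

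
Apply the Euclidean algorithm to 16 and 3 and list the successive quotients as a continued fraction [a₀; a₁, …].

16 = 5·3 + 1, so a_0 = 5
3 = 3·1 + 0, so a_1 = 3

[5; 3]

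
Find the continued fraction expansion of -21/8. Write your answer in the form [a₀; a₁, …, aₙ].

Apply division with remainder until the remainder is 0:
⌊-21/8⌋ = -3, remainder 3
⌊8/3⌋ = 2, remainder 2
⌊3/2⌋ = 1, remainder 1
⌊2/1⌋ = 2, remainder 0

[-3; 2, 1, 2]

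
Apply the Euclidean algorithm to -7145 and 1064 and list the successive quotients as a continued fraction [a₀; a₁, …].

[-7; 3, 1, 1, 21, 7]

-7145 = -7·1064 + 303, so a_0 = -7
1064 = 3·303 + 155, so a_1 = 3
303 = 1·155 + 148, so a_2 = 1
155 = 1·148 + 7, so a_3 = 1
148 = 21·7 + 1, so a_4 = 21
7 = 7·1 + 0, so a_5 = 7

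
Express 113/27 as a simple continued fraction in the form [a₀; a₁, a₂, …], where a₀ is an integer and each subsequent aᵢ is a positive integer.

113 = 4·27 + 5, so a_0 = 4
27 = 5·5 + 2, so a_1 = 5
5 = 2·2 + 1, so a_2 = 2
2 = 2·1 + 0, so a_3 = 2

[4; 5, 2, 2]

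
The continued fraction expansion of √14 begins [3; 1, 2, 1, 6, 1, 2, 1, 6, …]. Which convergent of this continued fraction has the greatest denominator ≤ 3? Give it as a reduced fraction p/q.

a_0 = 3: 3/1  (≤ bound)
a_1 = 1: 4/1  (≤ bound)
a_2 = 2: 11/3  (≤ bound)
a_3 = 1: 15/4  (> 3, stop)

11/3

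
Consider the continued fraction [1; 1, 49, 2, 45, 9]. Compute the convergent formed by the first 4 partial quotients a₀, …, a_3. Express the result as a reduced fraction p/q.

200/101

Start with 2.
49 + 1/(2/1) = 49 + 1/2 = 99/2
1 + 1/(99/2) = 1 + 2/99 = 101/99
1 + 1/(101/99) = 1 + 99/101 = 200/101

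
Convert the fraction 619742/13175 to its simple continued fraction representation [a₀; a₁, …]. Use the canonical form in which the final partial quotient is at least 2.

[47; 25, 2, 14, 1, 2, 2, 2]

619742 ÷ 13175 → quotient 47, remainder 517
13175 ÷ 517 → quotient 25, remainder 250
517 ÷ 250 → quotient 2, remainder 17
250 ÷ 17 → quotient 14, remainder 12
17 ÷ 12 → quotient 1, remainder 5
12 ÷ 5 → quotient 2, remainder 2
5 ÷ 2 → quotient 2, remainder 1
2 ÷ 1 → quotient 2, remainder 0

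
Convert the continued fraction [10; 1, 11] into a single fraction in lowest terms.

131/12

Start with 11.
1 + 1/(11/1) = 1 + 1/11 = 12/11
10 + 1/(12/11) = 10 + 11/12 = 131/12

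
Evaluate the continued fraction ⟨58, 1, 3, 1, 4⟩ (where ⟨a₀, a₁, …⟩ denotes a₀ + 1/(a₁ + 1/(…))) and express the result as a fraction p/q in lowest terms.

1411/24

Start with 4.
1 + 1/(4/1) = 1 + 1/4 = 5/4
3 + 1/(5/4) = 3 + 4/5 = 19/5
1 + 1/(19/5) = 1 + 5/19 = 24/19
58 + 1/(24/19) = 58 + 19/24 = 1411/24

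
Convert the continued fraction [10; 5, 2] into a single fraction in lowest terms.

112/11

Build up convergents one term at a time:
a_0 = 10: 10/1
a_1 = 5: 51/5
a_2 = 2: 112/11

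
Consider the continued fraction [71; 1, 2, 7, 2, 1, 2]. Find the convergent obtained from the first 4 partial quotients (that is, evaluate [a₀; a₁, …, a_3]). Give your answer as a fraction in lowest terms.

Start with 7.
2 + 1/(7/1) = 2 + 1/7 = 15/7
1 + 1/(15/7) = 1 + 7/15 = 22/15
71 + 1/(22/15) = 71 + 15/22 = 1577/22

1577/22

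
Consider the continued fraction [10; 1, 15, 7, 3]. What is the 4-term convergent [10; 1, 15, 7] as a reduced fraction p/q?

Start with 7.
15 + 1/(7/1) = 15 + 1/7 = 106/7
1 + 1/(106/7) = 1 + 7/106 = 113/106
10 + 1/(113/106) = 10 + 106/113 = 1236/113

1236/113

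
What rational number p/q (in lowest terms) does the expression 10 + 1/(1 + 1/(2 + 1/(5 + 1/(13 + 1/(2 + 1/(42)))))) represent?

198857/18607

Start with 42.
2 + 1/(42/1) = 2 + 1/42 = 85/42
13 + 1/(85/42) = 13 + 42/85 = 1147/85
5 + 1/(1147/85) = 5 + 85/1147 = 5820/1147
2 + 1/(5820/1147) = 2 + 1147/5820 = 12787/5820
1 + 1/(12787/5820) = 1 + 5820/12787 = 18607/12787
10 + 1/(18607/12787) = 10 + 12787/18607 = 198857/18607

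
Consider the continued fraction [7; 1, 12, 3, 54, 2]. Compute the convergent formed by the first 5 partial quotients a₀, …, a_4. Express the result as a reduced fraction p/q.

17221/2173

Start with 54.
3 + 1/(54/1) = 3 + 1/54 = 163/54
12 + 1/(163/54) = 12 + 54/163 = 2010/163
1 + 1/(2010/163) = 1 + 163/2010 = 2173/2010
7 + 1/(2173/2010) = 7 + 2010/2173 = 17221/2173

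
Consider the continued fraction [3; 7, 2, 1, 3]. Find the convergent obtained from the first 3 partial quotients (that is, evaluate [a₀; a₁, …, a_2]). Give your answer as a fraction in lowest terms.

Start with 2.
7 + 1/(2/1) = 7 + 1/2 = 15/2
3 + 1/(15/2) = 3 + 2/15 = 47/15

47/15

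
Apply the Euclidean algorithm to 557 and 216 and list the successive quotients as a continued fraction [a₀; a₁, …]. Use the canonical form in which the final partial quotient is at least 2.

557 ÷ 216 → quotient 2, remainder 125
216 ÷ 125 → quotient 1, remainder 91
125 ÷ 91 → quotient 1, remainder 34
91 ÷ 34 → quotient 2, remainder 23
34 ÷ 23 → quotient 1, remainder 11
23 ÷ 11 → quotient 2, remainder 1
11 ÷ 1 → quotient 11, remainder 0

[2; 1, 1, 2, 1, 2, 11]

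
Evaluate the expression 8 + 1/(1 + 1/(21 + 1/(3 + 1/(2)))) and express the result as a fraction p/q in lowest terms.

a_0 = 8: 8/1
a_1 = 1: 9/1
a_2 = 21: 197/22
a_3 = 3: 600/67
a_4 = 2: 1397/156

1397/156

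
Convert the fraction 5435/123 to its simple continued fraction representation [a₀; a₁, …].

Run the Euclidean algorithm, recording each quotient:
⌊5435/123⌋ = 44, remainder 23
⌊123/23⌋ = 5, remainder 8
⌊23/8⌋ = 2, remainder 7
⌊8/7⌋ = 1, remainder 1
⌊7/1⌋ = 7, remainder 0

[44; 5, 2, 1, 7]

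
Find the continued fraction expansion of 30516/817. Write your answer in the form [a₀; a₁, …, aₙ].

[37; 2, 1, 5, 1, 1, 10, 2]

30516 ÷ 817 → quotient 37, remainder 287
817 ÷ 287 → quotient 2, remainder 243
287 ÷ 243 → quotient 1, remainder 44
243 ÷ 44 → quotient 5, remainder 23
44 ÷ 23 → quotient 1, remainder 21
23 ÷ 21 → quotient 1, remainder 2
21 ÷ 2 → quotient 10, remainder 1
2 ÷ 1 → quotient 2, remainder 0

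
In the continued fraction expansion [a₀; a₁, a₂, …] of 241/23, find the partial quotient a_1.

Run the Euclidean algorithm, recording each quotient:
⌊241/23⌋ = 10, remainder 11
⌊23/11⌋ = 2, remainder 1

2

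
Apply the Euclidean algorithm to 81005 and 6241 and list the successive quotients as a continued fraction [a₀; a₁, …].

[12; 1, 47, 1, 3, 7, 1, 3]

Apply division with remainder until the remainder is 0:
81005 ÷ 6241 → quotient 12, remainder 6113
6241 ÷ 6113 → quotient 1, remainder 128
6113 ÷ 128 → quotient 47, remainder 97
128 ÷ 97 → quotient 1, remainder 31
97 ÷ 31 → quotient 3, remainder 4
31 ÷ 4 → quotient 7, remainder 3
4 ÷ 3 → quotient 1, remainder 1
3 ÷ 1 → quotient 3, remainder 0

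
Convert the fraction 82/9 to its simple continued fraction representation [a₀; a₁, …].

[9; 9]

Apply division with remainder until the remainder is 0:
82 ÷ 9 → quotient 9, remainder 1
9 ÷ 1 → quotient 9, remainder 0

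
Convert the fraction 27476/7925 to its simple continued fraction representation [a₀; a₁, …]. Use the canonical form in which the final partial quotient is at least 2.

Repeatedly divide and take the remainder:
⌊27476/7925⌋ = 3, remainder 3701
⌊7925/3701⌋ = 2, remainder 523
⌊3701/523⌋ = 7, remainder 40
⌊523/40⌋ = 13, remainder 3
⌊40/3⌋ = 13, remainder 1
⌊3/1⌋ = 3, remainder 0

[3; 2, 7, 13, 13, 3]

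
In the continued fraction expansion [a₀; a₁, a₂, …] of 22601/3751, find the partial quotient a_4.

Repeatedly divide and take the remainder:
22601 ÷ 3751 → quotient 6, remainder 95
3751 ÷ 95 → quotient 39, remainder 46
95 ÷ 46 → quotient 2, remainder 3
46 ÷ 3 → quotient 15, remainder 1
3 ÷ 1 → quotient 3, remainder 0

3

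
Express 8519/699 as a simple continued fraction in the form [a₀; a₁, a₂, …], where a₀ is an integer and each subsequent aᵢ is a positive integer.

Apply division with remainder until the remainder is 0:
8519 ÷ 699 → quotient 12, remainder 131
699 ÷ 131 → quotient 5, remainder 44
131 ÷ 44 → quotient 2, remainder 43
44 ÷ 43 → quotient 1, remainder 1
43 ÷ 1 → quotient 43, remainder 0

[12; 5, 2, 1, 43]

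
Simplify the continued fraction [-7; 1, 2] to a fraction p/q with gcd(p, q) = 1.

-19/3

Starting at the tail and folding back:
Start with 2.
1 + 1/(2/1) = 1 + 1/2 = 3/2
-7 + 1/(3/2) = -7 + 2/3 = -19/3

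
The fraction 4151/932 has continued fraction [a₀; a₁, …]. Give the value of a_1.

2

4151 = 4·932 + 423, so a_0 = 4
932 = 2·423 + 86, so a_1 = 2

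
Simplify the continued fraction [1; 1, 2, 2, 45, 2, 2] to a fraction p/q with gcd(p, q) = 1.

2749/1604

Start with 2.
2 + 1/(2/1) = 2 + 1/2 = 5/2
45 + 1/(5/2) = 45 + 2/5 = 227/5
2 + 1/(227/5) = 2 + 5/227 = 459/227
2 + 1/(459/227) = 2 + 227/459 = 1145/459
1 + 1/(1145/459) = 1 + 459/1145 = 1604/1145
1 + 1/(1604/1145) = 1 + 1145/1604 = 2749/1604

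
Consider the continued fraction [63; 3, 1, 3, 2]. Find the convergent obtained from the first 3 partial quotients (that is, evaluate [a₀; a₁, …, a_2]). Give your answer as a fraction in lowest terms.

253/4

Start with 1.
3 + 1/(1/1) = 3 + 1/1 = 4/1
63 + 1/(4/1) = 63 + 1/4 = 253/4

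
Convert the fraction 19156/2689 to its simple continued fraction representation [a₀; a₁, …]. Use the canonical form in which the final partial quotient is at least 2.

Apply division with remainder until the remainder is 0:
19156 = 7·2689 + 333, so a_0 = 7
2689 = 8·333 + 25, so a_1 = 8
333 = 13·25 + 8, so a_2 = 13
25 = 3·8 + 1, so a_3 = 3
8 = 8·1 + 0, so a_4 = 8

[7; 8, 13, 3, 8]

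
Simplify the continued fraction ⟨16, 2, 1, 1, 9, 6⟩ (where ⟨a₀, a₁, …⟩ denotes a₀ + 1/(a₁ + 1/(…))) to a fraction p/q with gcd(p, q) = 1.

Start with 6.
9 + 1/(6/1) = 9 + 1/6 = 55/6
1 + 1/(55/6) = 1 + 6/55 = 61/55
1 + 1/(61/55) = 1 + 55/61 = 116/61
2 + 1/(116/61) = 2 + 61/116 = 293/116
16 + 1/(293/116) = 16 + 116/293 = 4804/293

4804/293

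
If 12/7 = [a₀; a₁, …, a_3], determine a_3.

2

Run the Euclidean algorithm, recording each quotient:
12 ÷ 7 → quotient 1, remainder 5
7 ÷ 5 → quotient 1, remainder 2
5 ÷ 2 → quotient 2, remainder 1
2 ÷ 1 → quotient 2, remainder 0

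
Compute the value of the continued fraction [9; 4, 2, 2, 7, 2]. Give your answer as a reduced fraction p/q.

3211/348

a_0 = 9: 9/1
a_1 = 4: 37/4
a_2 = 2: 83/9
a_3 = 2: 203/22
a_4 = 7: 1504/163
a_5 = 2: 3211/348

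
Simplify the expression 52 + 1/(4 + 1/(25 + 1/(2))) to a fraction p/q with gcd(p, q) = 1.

10763/206

a_0 = 52: 52/1
a_1 = 4: 209/4
a_2 = 25: 5277/101
a_3 = 2: 10763/206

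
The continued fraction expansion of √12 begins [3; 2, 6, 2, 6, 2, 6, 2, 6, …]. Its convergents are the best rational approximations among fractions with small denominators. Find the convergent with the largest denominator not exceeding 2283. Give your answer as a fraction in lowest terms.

1351/390

List convergents until the denominator exceeds the bound:
a_0 = 3: 3/1  (≤ bound)
a_1 = 2: 7/2  (≤ bound)
a_2 = 6: 45/13  (≤ bound)
a_3 = 2: 97/28  (≤ bound)
a_4 = 6: 627/181  (≤ bound)
a_5 = 2: 1351/390  (≤ bound)
a_6 = 6: 8733/2521  (> 2283, stop)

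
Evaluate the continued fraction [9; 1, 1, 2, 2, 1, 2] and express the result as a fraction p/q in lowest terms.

441/46

Start with 2.
1 + 1/(2/1) = 1 + 1/2 = 3/2
2 + 1/(3/2) = 2 + 2/3 = 8/3
2 + 1/(8/3) = 2 + 3/8 = 19/8
1 + 1/(19/8) = 1 + 8/19 = 27/19
1 + 1/(27/19) = 1 + 19/27 = 46/27
9 + 1/(46/27) = 9 + 27/46 = 441/46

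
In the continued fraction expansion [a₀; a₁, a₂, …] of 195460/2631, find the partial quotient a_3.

Repeatedly divide and take the remainder:
⌊195460/2631⌋ = 74, remainder 766
⌊2631/766⌋ = 3, remainder 333
⌊766/333⌋ = 2, remainder 100
⌊333/100⌋ = 3, remainder 33

3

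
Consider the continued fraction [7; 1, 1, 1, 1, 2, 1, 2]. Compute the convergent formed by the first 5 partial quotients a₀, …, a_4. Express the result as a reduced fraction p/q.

38/5

Start with 1.
1 + 1/(1/1) = 1 + 1/1 = 2/1
1 + 1/(2/1) = 1 + 1/2 = 3/2
1 + 1/(3/2) = 1 + 2/3 = 5/3
7 + 1/(5/3) = 7 + 3/5 = 38/5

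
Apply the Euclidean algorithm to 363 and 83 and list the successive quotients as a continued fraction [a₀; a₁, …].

Run the Euclidean algorithm, recording each quotient:
363 = 4·83 + 31, so a_0 = 4
83 = 2·31 + 21, so a_1 = 2
31 = 1·21 + 10, so a_2 = 1
21 = 2·10 + 1, so a_3 = 2
10 = 10·1 + 0, so a_4 = 10

[4; 2, 1, 2, 10]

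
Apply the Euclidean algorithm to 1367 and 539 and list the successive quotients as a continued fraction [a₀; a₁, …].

1367 = 2·539 + 289, so a_0 = 2
539 = 1·289 + 250, so a_1 = 1
289 = 1·250 + 39, so a_2 = 1
250 = 6·39 + 16, so a_3 = 6
39 = 2·16 + 7, so a_4 = 2
16 = 2·7 + 2, so a_5 = 2
7 = 3·2 + 1, so a_6 = 3
2 = 2·1 + 0, so a_7 = 2

[2; 1, 1, 6, 2, 2, 3, 2]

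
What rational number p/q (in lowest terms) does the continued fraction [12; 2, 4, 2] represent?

249/20

Compute successive convergents:
a_0 = 12: 12/1
a_1 = 2: 25/2
a_2 = 4: 112/9
a_3 = 2: 249/20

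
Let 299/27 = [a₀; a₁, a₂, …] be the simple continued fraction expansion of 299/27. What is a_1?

13

299 ÷ 27 → quotient 11, remainder 2
27 ÷ 2 → quotient 13, remainder 1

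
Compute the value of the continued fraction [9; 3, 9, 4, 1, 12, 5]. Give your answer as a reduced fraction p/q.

Use the convergent recurrence hₖ = aₖ·hₖ₋₁ + hₖ₋₂ (and likewise for the denominators kₖ):
a_0 = 9: 9/1
a_1 = 3: 28/3
a_2 = 9: 261/28
a_3 = 4: 1072/115
a_4 = 1: 1333/143
a_5 = 12: 17068/1831
a_6 = 5: 86673/9298

86673/9298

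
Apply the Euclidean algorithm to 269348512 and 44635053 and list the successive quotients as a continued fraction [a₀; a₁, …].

Repeatedly divide and take the remainder:
269348512 = 6·44635053 + 1538194, so a_0 = 6
44635053 = 29·1538194 + 27427, so a_1 = 29
1538194 = 56·27427 + 2282, so a_2 = 56
27427 = 12·2282 + 43, so a_3 = 12
2282 = 53·43 + 3, so a_4 = 53
43 = 14·3 + 1, so a_5 = 14
3 = 3·1 + 0, so a_6 = 3

[6; 29, 56, 12, 53, 14, 3]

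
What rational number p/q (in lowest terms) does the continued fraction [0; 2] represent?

Use the convergent recurrence hₖ = aₖ·hₖ₋₁ + hₖ₋₂ (and likewise for the denominators kₖ):
a_0 = 0: 0/1
a_1 = 2: 1/2

1/2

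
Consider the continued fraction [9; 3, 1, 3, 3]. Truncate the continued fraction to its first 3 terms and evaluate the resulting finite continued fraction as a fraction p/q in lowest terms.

37/4

Start with 1.
3 + 1/(1/1) = 3 + 1/1 = 4/1
9 + 1/(4/1) = 9 + 1/4 = 37/4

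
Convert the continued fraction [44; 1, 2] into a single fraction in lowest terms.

a_0 = 44: 44/1
a_1 = 1: 45/1
a_2 = 2: 134/3

134/3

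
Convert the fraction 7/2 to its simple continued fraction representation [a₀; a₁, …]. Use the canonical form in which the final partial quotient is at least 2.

[3; 2]

Apply division with remainder until the remainder is 0:
⌊7/2⌋ = 3, remainder 1
⌊2/1⌋ = 2, remainder 0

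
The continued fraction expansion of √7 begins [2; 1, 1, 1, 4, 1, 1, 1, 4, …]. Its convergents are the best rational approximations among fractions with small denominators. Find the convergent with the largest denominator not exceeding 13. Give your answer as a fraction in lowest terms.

a_0 = 2: 2/1  (≤ bound)
a_1 = 1: 3/1  (≤ bound)
a_2 = 1: 5/2  (≤ bound)
a_3 = 1: 8/3  (≤ bound)
a_4 = 4: 37/14  (> 13, stop)

8/3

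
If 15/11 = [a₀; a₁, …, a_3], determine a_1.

2

15 = 1·11 + 4, so a_0 = 1
11 = 2·4 + 3, so a_1 = 2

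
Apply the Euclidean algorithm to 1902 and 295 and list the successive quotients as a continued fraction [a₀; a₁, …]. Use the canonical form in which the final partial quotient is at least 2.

[6; 2, 4, 3, 1, 7]

Apply division with remainder until the remainder is 0:
1902 ÷ 295 → quotient 6, remainder 132
295 ÷ 132 → quotient 2, remainder 31
132 ÷ 31 → quotient 4, remainder 8
31 ÷ 8 → quotient 3, remainder 7
8 ÷ 7 → quotient 1, remainder 1
7 ÷ 1 → quotient 7, remainder 0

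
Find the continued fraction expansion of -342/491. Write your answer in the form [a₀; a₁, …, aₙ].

Apply division with remainder until the remainder is 0:
⌊-342/491⌋ = -1, remainder 149
⌊491/149⌋ = 3, remainder 44
⌊149/44⌋ = 3, remainder 17
⌊44/17⌋ = 2, remainder 10
⌊17/10⌋ = 1, remainder 7
⌊10/7⌋ = 1, remainder 3
⌊7/3⌋ = 2, remainder 1
⌊3/1⌋ = 3, remainder 0

[-1; 3, 3, 2, 1, 1, 2, 3]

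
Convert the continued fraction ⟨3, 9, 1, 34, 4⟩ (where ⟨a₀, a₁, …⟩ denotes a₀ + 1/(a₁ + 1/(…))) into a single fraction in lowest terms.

Use the convergent recurrence hₖ = aₖ·hₖ₋₁ + hₖ₋₂ (and likewise for the denominators kₖ):
a_0 = 3: 3/1
a_1 = 9: 28/9
a_2 = 1: 31/10
a_3 = 34: 1082/349
a_4 = 4: 4359/1406

4359/1406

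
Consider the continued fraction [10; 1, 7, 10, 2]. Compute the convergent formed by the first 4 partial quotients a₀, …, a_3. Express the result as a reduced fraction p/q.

Compute successive convergents:
a_0 = 10: 10/1
a_1 = 1: 11/1
a_2 = 7: 87/8
a_3 = 10: 881/81

881/81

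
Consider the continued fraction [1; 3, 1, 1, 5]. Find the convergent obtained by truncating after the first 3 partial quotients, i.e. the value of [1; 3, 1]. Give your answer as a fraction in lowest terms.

a_0 = 1: 1/1
a_1 = 3: 4/3
a_2 = 1: 5/4

5/4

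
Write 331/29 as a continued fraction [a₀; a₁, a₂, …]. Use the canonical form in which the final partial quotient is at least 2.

Apply division with remainder until the remainder is 0:
331 = 11·29 + 12, so a_0 = 11
29 = 2·12 + 5, so a_1 = 2
12 = 2·5 + 2, so a_2 = 2
5 = 2·2 + 1, so a_3 = 2
2 = 2·1 + 0, so a_4 = 2

[11; 2, 2, 2, 2]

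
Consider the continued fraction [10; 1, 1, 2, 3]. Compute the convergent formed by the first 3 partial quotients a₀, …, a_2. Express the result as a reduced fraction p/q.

Start with 1.
1 + 1/(1/1) = 1 + 1/1 = 2/1
10 + 1/(2/1) = 10 + 1/2 = 21/2

21/2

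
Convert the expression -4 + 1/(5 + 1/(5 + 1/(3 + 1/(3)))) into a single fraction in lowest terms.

Compute successive convergents:
a_0 = -4: -4/1
a_1 = 5: -19/5
a_2 = 5: -99/26
a_3 = 3: -316/83
a_4 = 3: -1047/275

-1047/275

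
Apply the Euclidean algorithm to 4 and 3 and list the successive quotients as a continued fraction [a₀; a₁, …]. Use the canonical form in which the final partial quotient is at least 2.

[1; 3]

Apply division with remainder until the remainder is 0:
4 = 1·3 + 1, so a_0 = 1
3 = 3·1 + 0, so a_1 = 3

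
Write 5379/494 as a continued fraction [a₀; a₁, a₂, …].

[10; 1, 7, 1, 54]

5379 = 10·494 + 439, so a_0 = 10
494 = 1·439 + 55, so a_1 = 1
439 = 7·55 + 54, so a_2 = 7
55 = 1·54 + 1, so a_3 = 1
54 = 54·1 + 0, so a_4 = 54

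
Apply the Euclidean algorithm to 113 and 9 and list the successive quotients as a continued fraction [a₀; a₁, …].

[12; 1, 1, 4]

⌊113/9⌋ = 12, remainder 5
⌊9/5⌋ = 1, remainder 4
⌊5/4⌋ = 1, remainder 1
⌊4/1⌋ = 4, remainder 0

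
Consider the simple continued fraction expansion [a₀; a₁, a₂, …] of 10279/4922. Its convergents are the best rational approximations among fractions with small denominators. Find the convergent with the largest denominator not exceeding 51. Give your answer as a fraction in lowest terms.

List convergents until the denominator exceeds the bound:
a_0 = 2: 2/1  (≤ bound)
a_1 = 11: 23/11  (≤ bound)
a_2 = 3: 71/34  (≤ bound)
a_3 = 5: 378/181  (> 51, stop)

71/34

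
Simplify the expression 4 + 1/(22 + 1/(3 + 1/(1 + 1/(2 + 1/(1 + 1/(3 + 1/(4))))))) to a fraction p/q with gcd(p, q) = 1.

21527/5322

Start with 4.
3 + 1/(4/1) = 3 + 1/4 = 13/4
1 + 1/(13/4) = 1 + 4/13 = 17/13
2 + 1/(17/13) = 2 + 13/17 = 47/17
1 + 1/(47/17) = 1 + 17/47 = 64/47
3 + 1/(64/47) = 3 + 47/64 = 239/64
22 + 1/(239/64) = 22 + 64/239 = 5322/239
4 + 1/(5322/239) = 4 + 239/5322 = 21527/5322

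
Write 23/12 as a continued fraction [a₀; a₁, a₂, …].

[1; 1, 11]

Repeatedly divide and take the remainder:
23 ÷ 12 → quotient 1, remainder 11
12 ÷ 11 → quotient 1, remainder 1
11 ÷ 1 → quotient 11, remainder 0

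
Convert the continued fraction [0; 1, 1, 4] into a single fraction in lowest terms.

a_0 = 0: 0/1
a_1 = 1: 1/1
a_2 = 1: 1/2
a_3 = 4: 5/9

5/9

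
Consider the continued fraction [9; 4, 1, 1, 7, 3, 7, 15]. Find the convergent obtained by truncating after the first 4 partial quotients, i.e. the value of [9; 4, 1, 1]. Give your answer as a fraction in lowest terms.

83/9

Start with 1.
1 + 1/(1/1) = 1 + 1/1 = 2/1
4 + 1/(2/1) = 4 + 1/2 = 9/2
9 + 1/(9/2) = 9 + 2/9 = 83/9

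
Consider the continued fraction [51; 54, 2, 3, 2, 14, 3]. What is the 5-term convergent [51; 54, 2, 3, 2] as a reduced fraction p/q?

Start with 2.
3 + 1/(2/1) = 3 + 1/2 = 7/2
2 + 1/(7/2) = 2 + 2/7 = 16/7
54 + 1/(16/7) = 54 + 7/16 = 871/16
51 + 1/(871/16) = 51 + 16/871 = 44437/871

44437/871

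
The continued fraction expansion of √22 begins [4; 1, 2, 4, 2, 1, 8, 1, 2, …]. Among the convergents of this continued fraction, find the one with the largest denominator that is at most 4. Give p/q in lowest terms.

List convergents until the denominator exceeds the bound:
a_0 = 4: 4/1  (≤ bound)
a_1 = 1: 5/1  (≤ bound)
a_2 = 2: 14/3  (≤ bound)
a_3 = 4: 61/13  (> 4, stop)

14/3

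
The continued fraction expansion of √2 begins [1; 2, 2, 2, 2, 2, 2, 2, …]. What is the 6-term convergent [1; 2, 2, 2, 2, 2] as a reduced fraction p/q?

Start with 2.
2 + 1/(2/1) = 2 + 1/2 = 5/2
2 + 1/(5/2) = 2 + 2/5 = 12/5
2 + 1/(12/5) = 2 + 5/12 = 29/12
2 + 1/(29/12) = 2 + 12/29 = 70/29
1 + 1/(70/29) = 1 + 29/70 = 99/70

99/70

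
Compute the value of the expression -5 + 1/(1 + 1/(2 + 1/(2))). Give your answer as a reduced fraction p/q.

Start with 2.
2 + 1/(2/1) = 2 + 1/2 = 5/2
1 + 1/(5/2) = 1 + 2/5 = 7/5
-5 + 1/(7/5) = -5 + 5/7 = -30/7

-30/7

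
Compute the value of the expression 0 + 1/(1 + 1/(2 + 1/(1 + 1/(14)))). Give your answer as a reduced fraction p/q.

44/59

Start with 14.
1 + 1/(14/1) = 1 + 1/14 = 15/14
2 + 1/(15/14) = 2 + 14/15 = 44/15
1 + 1/(44/15) = 1 + 15/44 = 59/44
0 + 1/(59/44) = 0 + 44/59 = 44/59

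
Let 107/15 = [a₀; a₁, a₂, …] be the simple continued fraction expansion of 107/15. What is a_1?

7

107 = 7·15 + 2, so a_0 = 7
15 = 7·2 + 1, so a_1 = 7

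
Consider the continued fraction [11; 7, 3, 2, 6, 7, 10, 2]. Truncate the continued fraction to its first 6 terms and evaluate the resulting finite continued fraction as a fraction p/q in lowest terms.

a_0 = 11: 11/1
a_1 = 7: 78/7
a_2 = 3: 245/22
a_3 = 2: 568/51
a_4 = 6: 3653/328
a_5 = 7: 26139/2347

26139/2347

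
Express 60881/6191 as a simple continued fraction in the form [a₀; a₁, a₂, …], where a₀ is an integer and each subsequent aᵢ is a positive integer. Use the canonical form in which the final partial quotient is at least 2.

⌊60881/6191⌋ = 9, remainder 5162
⌊6191/5162⌋ = 1, remainder 1029
⌊5162/1029⌋ = 5, remainder 17
⌊1029/17⌋ = 60, remainder 9
⌊17/9⌋ = 1, remainder 8
⌊9/8⌋ = 1, remainder 1
⌊8/1⌋ = 8, remainder 0

[9; 1, 5, 60, 1, 1, 8]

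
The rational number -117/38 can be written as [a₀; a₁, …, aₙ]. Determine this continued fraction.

Apply division with remainder until the remainder is 0:
⌊-117/38⌋ = -4, remainder 35
⌊38/35⌋ = 1, remainder 3
⌊35/3⌋ = 11, remainder 2
⌊3/2⌋ = 1, remainder 1
⌊2/1⌋ = 2, remainder 0

[-4; 1, 11, 1, 2]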